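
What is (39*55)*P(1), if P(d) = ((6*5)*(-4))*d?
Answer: -257400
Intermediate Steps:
P(d) = -120*d (P(d) = (30*(-4))*d = -120*d)
(39*55)*P(1) = (39*55)*(-120*1) = 2145*(-120) = -257400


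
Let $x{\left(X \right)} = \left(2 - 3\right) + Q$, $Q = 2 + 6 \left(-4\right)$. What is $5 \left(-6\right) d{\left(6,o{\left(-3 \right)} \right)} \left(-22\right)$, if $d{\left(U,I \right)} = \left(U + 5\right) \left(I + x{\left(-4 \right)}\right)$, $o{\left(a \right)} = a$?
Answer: $-188760$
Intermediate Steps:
$Q = -22$ ($Q = 2 - 24 = -22$)
$x{\left(X \right)} = -23$ ($x{\left(X \right)} = \left(2 - 3\right) - 22 = -1 - 22 = -23$)
$d{\left(U,I \right)} = \left(-23 + I\right) \left(5 + U\right)$ ($d{\left(U,I \right)} = \left(U + 5\right) \left(I - 23\right) = \left(5 + U\right) \left(-23 + I\right) = \left(-23 + I\right) \left(5 + U\right)$)
$5 \left(-6\right) d{\left(6,o{\left(-3 \right)} \right)} \left(-22\right) = 5 \left(-6\right) \left(-115 - 138 + 5 \left(-3\right) - 18\right) \left(-22\right) = - 30 \left(-115 - 138 - 15 - 18\right) \left(-22\right) = \left(-30\right) \left(-286\right) \left(-22\right) = 8580 \left(-22\right) = -188760$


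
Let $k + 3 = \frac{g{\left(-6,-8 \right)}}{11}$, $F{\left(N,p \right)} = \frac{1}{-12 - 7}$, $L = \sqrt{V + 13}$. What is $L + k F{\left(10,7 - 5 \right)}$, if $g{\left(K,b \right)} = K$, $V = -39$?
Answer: $\frac{39}{209} + i \sqrt{26} \approx 0.1866 + 5.099 i$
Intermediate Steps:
$L = i \sqrt{26}$ ($L = \sqrt{-39 + 13} = \sqrt{-26} = i \sqrt{26} \approx 5.099 i$)
$F{\left(N,p \right)} = - \frac{1}{19}$ ($F{\left(N,p \right)} = \frac{1}{-19} = - \frac{1}{19}$)
$k = - \frac{39}{11}$ ($k = -3 - \frac{6}{11} = - \frac{39}{11} \approx -3.5455$)
$L + k F{\left(10,7 - 5 \right)} = i \sqrt{26} - - \frac{39}{209} = i \sqrt{26} + \frac{39}{209} = \frac{39}{209} + i \sqrt{26}$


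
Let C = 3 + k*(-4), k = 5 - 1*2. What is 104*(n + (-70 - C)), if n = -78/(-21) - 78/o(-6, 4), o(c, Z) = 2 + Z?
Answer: -51168/7 ≈ -7309.7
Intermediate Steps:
k = 3 (k = 5 - 2 = 3)
C = -9 (C = 3 + 3*(-4) = 3 - 12 = -9)
n = -65/7 (n = -78/(-21) - 78/(2 + 4) = -78*(-1/21) - 78/6 = 26/7 - 78*⅙ = 26/7 - 13 = -65/7 ≈ -9.2857)
104*(n + (-70 - C)) = 104*(-65/7 + (-70 - 1*(-9))) = 104*(-65/7 + (-70 + 9)) = 104*(-65/7 - 61) = 104*(-492/7) = -51168/7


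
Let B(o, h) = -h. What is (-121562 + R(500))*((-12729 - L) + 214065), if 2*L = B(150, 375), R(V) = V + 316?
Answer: -24333156531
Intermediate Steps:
R(V) = 316 + V
L = -375/2 (L = (-1*375)/2 = (½)*(-375) = -375/2 ≈ -187.50)
(-121562 + R(500))*((-12729 - L) + 214065) = (-121562 + (316 + 500))*((-12729 - 1*(-375/2)) + 214065) = (-121562 + 816)*((-12729 + 375/2) + 214065) = -120746*(-25083/2 + 214065) = -120746*403047/2 = -24333156531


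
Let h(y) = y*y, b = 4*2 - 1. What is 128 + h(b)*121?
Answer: 6057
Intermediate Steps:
b = 7 (b = 8 - 1 = 7)
h(y) = y²
128 + h(b)*121 = 128 + 7²*121 = 128 + 49*121 = 128 + 5929 = 6057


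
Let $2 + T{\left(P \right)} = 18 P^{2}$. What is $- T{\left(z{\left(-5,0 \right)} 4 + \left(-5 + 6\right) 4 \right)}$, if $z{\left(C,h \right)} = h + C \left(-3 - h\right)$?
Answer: $-73726$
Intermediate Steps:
$T{\left(P \right)} = -2 + 18 P^{2}$
$- T{\left(z{\left(-5,0 \right)} 4 + \left(-5 + 6\right) 4 \right)} = - (-2 + 18 \left(\left(0 - -15 - \left(-5\right) 0\right) 4 + \left(-5 + 6\right) 4\right)^{2}) = - (-2 + 18 \left(\left(0 + 15 + 0\right) 4 + 1 \cdot 4\right)^{2}) = - (-2 + 18 \left(15 \cdot 4 + 4\right)^{2}) = - (-2 + 18 \left(60 + 4\right)^{2}) = - (-2 + 18 \cdot 64^{2}) = - (-2 + 18 \cdot 4096) = - (-2 + 73728) = \left(-1\right) 73726 = -73726$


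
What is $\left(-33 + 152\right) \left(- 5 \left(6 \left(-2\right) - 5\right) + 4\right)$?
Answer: $10591$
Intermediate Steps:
$\left(-33 + 152\right) \left(- 5 \left(6 \left(-2\right) - 5\right) + 4\right) = 119 \left(- 5 \left(-12 - 5\right) + 4\right) = 119 \left(\left(-5\right) \left(-17\right) + 4\right) = 119 \left(85 + 4\right) = 119 \cdot 89 = 10591$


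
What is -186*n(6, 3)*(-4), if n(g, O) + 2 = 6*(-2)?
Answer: -10416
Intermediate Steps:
n(g, O) = -14 (n(g, O) = -2 + 6*(-2) = -2 - 12 = -14)
-186*n(6, 3)*(-4) = -186*(-14)*(-4) = -31*(-84)*(-4) = 2604*(-4) = -10416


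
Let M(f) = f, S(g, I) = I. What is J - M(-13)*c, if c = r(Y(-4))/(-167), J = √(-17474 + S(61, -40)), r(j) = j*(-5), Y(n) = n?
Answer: -260/167 + 3*I*√1946 ≈ -1.5569 + 132.34*I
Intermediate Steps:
r(j) = -5*j
J = 3*I*√1946 (J = √(-17474 - 40) = √(-17514) = 3*I*√1946 ≈ 132.34*I)
c = -20/167 (c = -5*(-4)/(-167) = 20*(-1/167) = -20/167 ≈ -0.11976)
J - M(-13)*c = 3*I*√1946 - (-13)*(-20)/167 = 3*I*√1946 - 1*260/167 = 3*I*√1946 - 260/167 = -260/167 + 3*I*√1946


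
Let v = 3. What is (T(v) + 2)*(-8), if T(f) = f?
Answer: -40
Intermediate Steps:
(T(v) + 2)*(-8) = (3 + 2)*(-8) = 5*(-8) = -40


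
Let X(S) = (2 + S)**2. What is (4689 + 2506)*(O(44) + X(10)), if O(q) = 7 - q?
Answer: 769865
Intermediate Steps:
(4689 + 2506)*(O(44) + X(10)) = (4689 + 2506)*((7 - 1*44) + (2 + 10)**2) = 7195*((7 - 44) + 12**2) = 7195*(-37 + 144) = 7195*107 = 769865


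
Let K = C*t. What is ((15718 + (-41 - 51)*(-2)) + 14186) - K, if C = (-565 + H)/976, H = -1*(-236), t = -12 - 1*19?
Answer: 29355689/976 ≈ 30078.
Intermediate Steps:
t = -31 (t = -12 - 19 = -31)
H = 236
C = -329/976 (C = (-565 + 236)/976 = -329*1/976 = -329/976 ≈ -0.33709)
K = 10199/976 (K = -329/976*(-31) = 10199/976 ≈ 10.450)
((15718 + (-41 - 51)*(-2)) + 14186) - K = ((15718 + (-41 - 51)*(-2)) + 14186) - 1*10199/976 = ((15718 - 92*(-2)) + 14186) - 10199/976 = ((15718 + 184) + 14186) - 10199/976 = (15902 + 14186) - 10199/976 = 30088 - 10199/976 = 29355689/976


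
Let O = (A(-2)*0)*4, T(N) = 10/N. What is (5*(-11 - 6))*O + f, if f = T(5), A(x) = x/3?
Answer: 2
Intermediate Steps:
A(x) = x/3 (A(x) = x*(⅓) = x/3)
f = 2 (f = 10/5 = 10*(⅕) = 2)
O = 0 (O = (((⅓)*(-2))*0)*4 = -⅔*0*4 = 0*4 = 0)
(5*(-11 - 6))*O + f = (5*(-11 - 6))*0 + 2 = (5*(-17))*0 + 2 = -85*0 + 2 = 0 + 2 = 2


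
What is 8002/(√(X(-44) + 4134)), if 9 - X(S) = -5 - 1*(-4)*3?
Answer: 4001*√1034/1034 ≈ 124.43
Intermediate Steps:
X(S) = 2 (X(S) = 9 - (-5 - 1*(-4)*3) = 9 - (-5 + 4*3) = 9 - (-5 + 12) = 9 - 1*7 = 9 - 7 = 2)
8002/(√(X(-44) + 4134)) = 8002/(√(2 + 4134)) = 8002/(√4136) = 8002/((2*√1034)) = 8002*(√1034/2068) = 4001*√1034/1034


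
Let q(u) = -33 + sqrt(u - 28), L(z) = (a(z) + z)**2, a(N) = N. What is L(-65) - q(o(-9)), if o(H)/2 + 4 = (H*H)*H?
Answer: 16933 - 3*I*sqrt(166) ≈ 16933.0 - 38.652*I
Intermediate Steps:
o(H) = -8 + 2*H**3 (o(H) = -8 + 2*((H*H)*H) = -8 + 2*(H**2*H) = -8 + 2*H**3)
L(z) = 4*z**2 (L(z) = (z + z)**2 = (2*z)**2 = 4*z**2)
q(u) = -33 + sqrt(-28 + u)
L(-65) - q(o(-9)) = 4*(-65)**2 - (-33 + sqrt(-28 + (-8 + 2*(-9)**3))) = 4*4225 - (-33 + sqrt(-28 + (-8 + 2*(-729)))) = 16900 - (-33 + sqrt(-28 + (-8 - 1458))) = 16900 - (-33 + sqrt(-28 - 1466)) = 16900 - (-33 + sqrt(-1494)) = 16900 - (-33 + 3*I*sqrt(166)) = 16900 + (33 - 3*I*sqrt(166)) = 16933 - 3*I*sqrt(166)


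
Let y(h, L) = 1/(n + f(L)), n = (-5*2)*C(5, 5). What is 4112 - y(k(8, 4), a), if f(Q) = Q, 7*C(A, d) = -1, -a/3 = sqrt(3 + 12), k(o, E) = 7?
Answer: 5357950/1303 + 147*sqrt(15)/6515 ≈ 4112.1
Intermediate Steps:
a = -3*sqrt(15) (a = -3*sqrt(3 + 12) = -3*sqrt(15) ≈ -11.619)
C(A, d) = -1/7 (C(A, d) = (1/7)*(-1) = -1/7)
n = 10/7 (n = -5*2*(-1/7) = -10*(-1/7) = 10/7 ≈ 1.4286)
y(h, L) = 1/(10/7 + L)
4112 - y(k(8, 4), a) = 4112 - 7/(10 + 7*(-3*sqrt(15))) = 4112 - 7/(10 - 21*sqrt(15))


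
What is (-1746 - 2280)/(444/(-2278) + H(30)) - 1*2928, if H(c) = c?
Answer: -17330893/5658 ≈ -3063.1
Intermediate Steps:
(-1746 - 2280)/(444/(-2278) + H(30)) - 1*2928 = (-1746 - 2280)/(444/(-2278) + 30) - 1*2928 = -4026/(444*(-1/2278) + 30) - 2928 = -4026/(-222/1139 + 30) - 2928 = -4026/33948/1139 - 2928 = -4026*1139/33948 - 2928 = -764269/5658 - 2928 = -17330893/5658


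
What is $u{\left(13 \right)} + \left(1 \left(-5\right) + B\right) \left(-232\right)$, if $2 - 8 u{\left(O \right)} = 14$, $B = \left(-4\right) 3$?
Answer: $\frac{7885}{2} \approx 3942.5$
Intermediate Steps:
$B = -12$
$u{\left(O \right)} = - \frac{3}{2}$ ($u{\left(O \right)} = \frac{1}{4} - \frac{7}{4} = - \frac{3}{2}$)
$u{\left(13 \right)} + \left(1 \left(-5\right) + B\right) \left(-232\right) = - \frac{3}{2} + \left(1 \left(-5\right) - 12\right) \left(-232\right) = - \frac{3}{2} + \left(-5 - 12\right) \left(-232\right) = - \frac{3}{2} - -3944 = - \frac{3}{2} + 3944 = \frac{7885}{2}$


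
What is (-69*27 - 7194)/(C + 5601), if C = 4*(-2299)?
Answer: 9057/3595 ≈ 2.5193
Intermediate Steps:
C = -9196
(-69*27 - 7194)/(C + 5601) = (-69*27 - 7194)/(-9196 + 5601) = (-1863 - 7194)/(-3595) = -9057*(-1/3595) = 9057/3595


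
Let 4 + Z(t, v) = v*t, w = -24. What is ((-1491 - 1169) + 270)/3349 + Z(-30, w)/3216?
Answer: -1322089/2692596 ≈ -0.49101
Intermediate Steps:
Z(t, v) = -4 + t*v (Z(t, v) = -4 + v*t = -4 + t*v)
((-1491 - 1169) + 270)/3349 + Z(-30, w)/3216 = ((-1491 - 1169) + 270)/3349 + (-4 - 30*(-24))/3216 = (-2660 + 270)*(1/3349) + (-4 + 720)*(1/3216) = -2390*1/3349 + 716*(1/3216) = -2390/3349 + 179/804 = -1322089/2692596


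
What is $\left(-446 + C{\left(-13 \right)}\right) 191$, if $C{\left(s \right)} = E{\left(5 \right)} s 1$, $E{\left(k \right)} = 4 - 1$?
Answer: $-92635$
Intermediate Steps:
$E{\left(k \right)} = 3$ ($E{\left(k \right)} = 4 - 1 = 3$)
$C{\left(s \right)} = 3 s$ ($C{\left(s \right)} = 3 s 1 = 3 s$)
$\left(-446 + C{\left(-13 \right)}\right) 191 = \left(-446 + 3 \left(-13\right)\right) 191 = \left(-446 - 39\right) 191 = \left(-485\right) 191 = -92635$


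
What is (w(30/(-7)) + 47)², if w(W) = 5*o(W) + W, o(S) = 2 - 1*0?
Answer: 136161/49 ≈ 2778.8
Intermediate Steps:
o(S) = 2 (o(S) = 2 + 0 = 2)
w(W) = 10 + W (w(W) = 5*2 + W = 10 + W)
(w(30/(-7)) + 47)² = ((10 + 30/(-7)) + 47)² = ((10 + 30*(-⅐)) + 47)² = ((10 - 30/7) + 47)² = (40/7 + 47)² = (369/7)² = 136161/49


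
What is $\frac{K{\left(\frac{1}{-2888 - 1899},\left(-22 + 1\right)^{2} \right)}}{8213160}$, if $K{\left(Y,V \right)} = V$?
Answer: $\frac{147}{2737720} \approx 5.3694 \cdot 10^{-5}$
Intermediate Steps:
$\frac{K{\left(\frac{1}{-2888 - 1899},\left(-22 + 1\right)^{2} \right)}}{8213160} = \frac{\left(-22 + 1\right)^{2}}{8213160} = \left(-21\right)^{2} \cdot \frac{1}{8213160} = 441 \cdot \frac{1}{8213160} = \frac{147}{2737720}$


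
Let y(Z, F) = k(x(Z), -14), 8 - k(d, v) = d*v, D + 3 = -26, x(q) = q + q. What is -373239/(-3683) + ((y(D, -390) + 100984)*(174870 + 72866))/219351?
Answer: 91487273251729/807869733 ≈ 1.1325e+5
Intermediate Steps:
x(q) = 2*q
D = -29 (D = -3 - 26 = -29)
k(d, v) = 8 - d*v
y(Z, F) = 8 + 28*Z (y(Z, F) = 8 - 1*2*Z*(-14) = 8 + 28*Z)
-373239/(-3683) + ((y(D, -390) + 100984)*(174870 + 72866))/219351 = -373239/(-3683) + (((8 + 28*(-29)) + 100984)*(174870 + 72866))/219351 = -373239*(-1/3683) + (((8 - 812) + 100984)*247736)*(1/219351) = 373239/3683 + ((-804 + 100984)*247736)*(1/219351) = 373239/3683 + (100180*247736)*(1/219351) = 373239/3683 + 24818192480*(1/219351) = 373239/3683 + 24818192480/219351 = 91487273251729/807869733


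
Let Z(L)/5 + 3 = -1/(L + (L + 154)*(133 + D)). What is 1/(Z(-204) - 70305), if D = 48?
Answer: -9254/650741275 ≈ -1.4221e-5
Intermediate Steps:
Z(L) = -15 - 5/(27874 + 182*L) (Z(L) = -15 + 5*(-1/(L + (L + 154)*(133 + 48))) = -15 + 5*(-1/(L + (154 + L)*181)) = -15 + 5*(-1/(L + (27874 + 181*L))) = -15 + 5*(-1/(27874 + 182*L)) = -15 - 5/(27874 + 182*L))
1/(Z(-204) - 70305) = 1/(5*(-83623 - 546*(-204))/(14*(1991 + 13*(-204))) - 70305) = 1/(5*(-83623 + 111384)/(14*(1991 - 2652)) - 70305) = 1/((5/14)*27761/(-661) - 70305) = 1/((5/14)*(-1/661)*27761 - 70305) = 1/(-138805/9254 - 70305) = 1/(-650741275/9254) = -9254/650741275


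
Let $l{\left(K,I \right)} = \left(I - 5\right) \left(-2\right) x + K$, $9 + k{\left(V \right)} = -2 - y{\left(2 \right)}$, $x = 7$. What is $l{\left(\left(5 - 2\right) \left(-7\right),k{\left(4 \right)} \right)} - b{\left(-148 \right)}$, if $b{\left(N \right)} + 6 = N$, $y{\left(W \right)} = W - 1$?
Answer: $371$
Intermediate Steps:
$y{\left(W \right)} = -1 + W$ ($y{\left(W \right)} = W - 1 = -1 + W$)
$b{\left(N \right)} = -6 + N$
$k{\left(V \right)} = -12$ ($k{\left(V \right)} = -9 - 3 = -12$)
$l{\left(K,I \right)} = 70 + K - 14 I$ ($l{\left(K,I \right)} = \left(I - 5\right) \left(-2\right) 7 + K = \left(-5 + I\right) \left(-2\right) 7 + K = \left(10 - 2 I\right) 7 + K = \left(70 - 14 I\right) + K = 70 + K - 14 I$)
$l{\left(\left(5 - 2\right) \left(-7\right),k{\left(4 \right)} \right)} - b{\left(-148 \right)} = \left(70 + \left(5 - 2\right) \left(-7\right) - -168\right) - \left(-6 - 148\right) = \left(70 + 3 \left(-7\right) + 168\right) - -154 = \left(70 - 21 + 168\right) + 154 = 217 + 154 = 371$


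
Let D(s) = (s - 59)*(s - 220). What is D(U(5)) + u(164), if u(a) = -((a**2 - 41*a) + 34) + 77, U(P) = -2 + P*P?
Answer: -13037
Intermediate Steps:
U(P) = -2 + P**2
u(a) = 43 - a**2 + 41*a (u(a) = -(34 + a**2 - 41*a) + 77 = (-34 - a**2 + 41*a) + 77 = 43 - a**2 + 41*a)
D(s) = (-220 + s)*(-59 + s) (D(s) = (-59 + s)*(-220 + s) = (-220 + s)*(-59 + s))
D(U(5)) + u(164) = (12980 + (-2 + 5**2)**2 - 279*(-2 + 5**2)) + (43 - 1*164**2 + 41*164) = (12980 + (-2 + 25)**2 - 279*(-2 + 25)) + (43 - 1*26896 + 6724) = (12980 + 23**2 - 279*23) + (43 - 26896 + 6724) = (12980 + 529 - 6417) - 20129 = 7092 - 20129 = -13037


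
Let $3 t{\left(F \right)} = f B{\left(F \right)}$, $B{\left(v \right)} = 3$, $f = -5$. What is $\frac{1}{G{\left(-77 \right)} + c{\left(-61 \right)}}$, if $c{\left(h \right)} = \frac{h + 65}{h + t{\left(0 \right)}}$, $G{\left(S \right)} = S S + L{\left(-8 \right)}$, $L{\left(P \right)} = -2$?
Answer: $\frac{33}{195589} \approx 0.00016872$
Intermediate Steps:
$G{\left(S \right)} = -2 + S^{2}$ ($G{\left(S \right)} = S S - 2 = S^{2} - 2 = -2 + S^{2}$)
$t{\left(F \right)} = -5$ ($t{\left(F \right)} = \frac{\left(-5\right) 3}{3} = \frac{1}{3} \left(-15\right) = -5$)
$c{\left(h \right)} = \frac{65 + h}{-5 + h}$ ($c{\left(h \right)} = \frac{h + 65}{h - 5} = \frac{65 + h}{-5 + h}$)
$\frac{1}{G{\left(-77 \right)} + c{\left(-61 \right)}} = \frac{1}{\left(-2 + \left(-77\right)^{2}\right) + \frac{65 - 61}{-5 - 61}} = \frac{1}{\left(-2 + 5929\right) + \frac{1}{-66} \cdot 4} = \frac{1}{5927 - \frac{2}{33}} = \frac{1}{\frac{195589}{33}} = \frac{33}{195589}$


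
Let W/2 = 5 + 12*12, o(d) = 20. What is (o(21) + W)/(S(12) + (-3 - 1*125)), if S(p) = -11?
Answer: -318/139 ≈ -2.2878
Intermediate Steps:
W = 298 (W = 2*(5 + 12*12) = 2*(5 + 144) = 2*149 = 298)
(o(21) + W)/(S(12) + (-3 - 1*125)) = (20 + 298)/(-11 + (-3 - 1*125)) = 318/(-11 + (-3 - 125)) = 318/(-11 - 128) = 318/(-139) = 318*(-1/139) = -318/139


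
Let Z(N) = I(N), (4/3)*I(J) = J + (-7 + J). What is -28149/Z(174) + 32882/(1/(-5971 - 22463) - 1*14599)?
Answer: -1445332353832/12868346977 ≈ -112.32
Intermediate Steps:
I(J) = -21/4 + 3*J/2 (I(J) = 3*(J + (-7 + J))/4 = 3*(-7 + 2*J)/4 = -21/4 + 3*J/2)
Z(N) = -21/4 + 3*N/2
-28149/Z(174) + 32882/(1/(-5971 - 22463) - 1*14599) = -28149/(-21/4 + (3/2)*174) + 32882/(1/(-5971 - 22463) - 1*14599) = -28149/(-21/4 + 261) + 32882/(1/(-28434) - 14599) = -28149/1023/4 + 32882/(-1/28434 - 14599) = -28149*4/1023 + 32882/(-415107967/28434) = -3412/31 + 32882*(-28434/415107967) = -3412/31 - 934966788/415107967 = -1445332353832/12868346977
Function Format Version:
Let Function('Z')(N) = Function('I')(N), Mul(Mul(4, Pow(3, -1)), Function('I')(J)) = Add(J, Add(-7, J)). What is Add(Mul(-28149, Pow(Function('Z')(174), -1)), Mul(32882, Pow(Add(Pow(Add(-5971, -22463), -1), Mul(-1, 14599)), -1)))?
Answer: Rational(-1445332353832, 12868346977) ≈ -112.32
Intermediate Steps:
Function('I')(J) = Add(Rational(-21, 4), Mul(Rational(3, 2), J)) (Function('I')(J) = Mul(Rational(3, 4), Add(J, Add(-7, J))) = Mul(Rational(3, 4), Add(-7, Mul(2, J))) = Add(Rational(-21, 4), Mul(Rational(3, 2), J)))
Function('Z')(N) = Add(Rational(-21, 4), Mul(Rational(3, 2), N))
Add(Mul(-28149, Pow(Function('Z')(174), -1)), Mul(32882, Pow(Add(Pow(Add(-5971, -22463), -1), Mul(-1, 14599)), -1))) = Add(Mul(-28149, Pow(Add(Rational(-21, 4), Mul(Rational(3, 2), 174)), -1)), Mul(32882, Pow(Add(Pow(Add(-5971, -22463), -1), Mul(-1, 14599)), -1))) = Add(Mul(-28149, Pow(Add(Rational(-21, 4), 261), -1)), Mul(32882, Pow(Add(Pow(-28434, -1), -14599), -1))) = Add(Mul(-28149, Pow(Rational(1023, 4), -1)), Mul(32882, Pow(Add(Rational(-1, 28434), -14599), -1))) = Add(Mul(-28149, Rational(4, 1023)), Mul(32882, Pow(Rational(-415107967, 28434), -1))) = Add(Rational(-3412, 31), Mul(32882, Rational(-28434, 415107967))) = Add(Rational(-3412, 31), Rational(-934966788, 415107967)) = Rational(-1445332353832, 12868346977)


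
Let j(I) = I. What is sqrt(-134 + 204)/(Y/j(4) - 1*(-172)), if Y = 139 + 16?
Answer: 4*sqrt(70)/843 ≈ 0.039699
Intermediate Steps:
Y = 155
sqrt(-134 + 204)/(Y/j(4) - 1*(-172)) = sqrt(-134 + 204)/(155/4 - 1*(-172)) = sqrt(70)/(155*(1/4) + 172) = sqrt(70)/(155/4 + 172) = sqrt(70)/(843/4) = sqrt(70)*(4/843) = 4*sqrt(70)/843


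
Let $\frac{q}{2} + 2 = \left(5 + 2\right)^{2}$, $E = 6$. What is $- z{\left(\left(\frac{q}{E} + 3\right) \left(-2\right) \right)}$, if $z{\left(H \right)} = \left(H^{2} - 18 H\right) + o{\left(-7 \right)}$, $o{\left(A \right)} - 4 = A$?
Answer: $- \frac{18565}{9} \approx -2062.8$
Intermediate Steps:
$q = 94$ ($q = -4 + 2 \left(5 + 2\right)^{2} = -4 + 2 \cdot 7^{2} = -4 + 2 \cdot 49 = -4 + 98 = 94$)
$o{\left(A \right)} = 4 + A$
$z{\left(H \right)} = -3 + H^{2} - 18 H$ ($z{\left(H \right)} = \left(H^{2} - 18 H\right) + \left(4 - 7\right) = \left(H^{2} - 18 H\right) - 3 = -3 + H^{2} - 18 H$)
$- z{\left(\left(\frac{q}{E} + 3\right) \left(-2\right) \right)} = - (-3 + \left(\left(\frac{94}{6} + 3\right) \left(-2\right)\right)^{2} - 18 \left(\frac{94}{6} + 3\right) \left(-2\right)) = - (-3 + \left(\left(94 \cdot \frac{1}{6} + 3\right) \left(-2\right)\right)^{2} - 18 \left(94 \cdot \frac{1}{6} + 3\right) \left(-2\right)) = - (-3 + \left(\left(\frac{47}{3} + 3\right) \left(-2\right)\right)^{2} - 18 \left(\frac{47}{3} + 3\right) \left(-2\right)) = - (-3 + \left(\frac{56}{3} \left(-2\right)\right)^{2} - 18 \cdot \frac{56}{3} \left(-2\right)) = - (-3 + \left(- \frac{112}{3}\right)^{2} - -672) = - (-3 + \frac{12544}{9} + 672) = \left(-1\right) \frac{18565}{9} = - \frac{18565}{9}$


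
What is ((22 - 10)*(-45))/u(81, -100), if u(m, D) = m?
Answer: -20/3 ≈ -6.6667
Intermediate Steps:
((22 - 10)*(-45))/u(81, -100) = ((22 - 10)*(-45))/81 = (12*(-45))*(1/81) = -540*1/81 = -20/3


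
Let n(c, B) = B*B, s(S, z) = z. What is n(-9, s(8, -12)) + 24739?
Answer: 24883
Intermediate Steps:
n(c, B) = B²
n(-9, s(8, -12)) + 24739 = (-12)² + 24739 = 144 + 24739 = 24883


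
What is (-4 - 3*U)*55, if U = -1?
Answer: -55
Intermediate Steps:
(-4 - 3*U)*55 = (-4 - 3*(-1))*55 = (-4 + 3)*55 = -1*55 = -55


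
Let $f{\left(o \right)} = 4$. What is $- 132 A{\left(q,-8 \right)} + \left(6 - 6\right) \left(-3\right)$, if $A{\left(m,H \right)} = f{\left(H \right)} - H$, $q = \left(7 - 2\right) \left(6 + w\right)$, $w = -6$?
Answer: $-1584$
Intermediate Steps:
$q = 0$ ($q = \left(7 - 2\right) \left(6 - 6\right) = 5 \cdot 0 = 0$)
$A{\left(m,H \right)} = 4 - H$
$- 132 A{\left(q,-8 \right)} + \left(6 - 6\right) \left(-3\right) = - 132 \left(4 - -8\right) + \left(6 - 6\right) \left(-3\right) = - 132 \left(4 + 8\right) + 0 \left(-3\right) = \left(-132\right) 12 + 0 = -1584 + 0 = -1584$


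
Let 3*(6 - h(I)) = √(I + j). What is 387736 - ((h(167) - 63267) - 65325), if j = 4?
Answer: 516322 + √19 ≈ 5.1633e+5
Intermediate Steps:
h(I) = 6 - √(4 + I)/3 (h(I) = 6 - √(I + 4)/3 = 6 - √(4 + I)/3)
387736 - ((h(167) - 63267) - 65325) = 387736 - (((6 - √(4 + 167)/3) - 63267) - 65325) = 387736 - (((6 - √19) - 63267) - 65325) = 387736 - ((-63261 - √19) - 65325) = 387736 - (-128586 - √19) = 387736 + (128586 + √19) = 516322 + √19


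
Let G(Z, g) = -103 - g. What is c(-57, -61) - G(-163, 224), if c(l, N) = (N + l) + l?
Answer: 152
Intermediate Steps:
c(l, N) = N + 2*l
c(-57, -61) - G(-163, 224) = (-61 + 2*(-57)) - (-103 - 1*224) = (-61 - 114) - (-103 - 224) = -175 - 1*(-327) = -175 + 327 = 152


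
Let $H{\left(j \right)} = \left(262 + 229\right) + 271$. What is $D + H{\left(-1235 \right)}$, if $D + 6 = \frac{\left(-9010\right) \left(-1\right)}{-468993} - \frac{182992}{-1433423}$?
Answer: $\frac{508305513723310}{672265353039} \approx 756.11$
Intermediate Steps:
$H{\left(j \right)} = 762$ ($H{\left(j \right)} = 491 + 271 = 762$)
$D = - \frac{3960685292408}{672265353039}$ ($D = -6 + \left(\frac{\left(-9010\right) \left(-1\right)}{-468993} - \frac{182992}{-1433423}\right) = -6 + \left(9010 \left(- \frac{1}{468993}\right) - - \frac{182992}{1433423}\right) = -6 + \left(- \frac{9010}{468993} + \frac{182992}{1433423}\right) = -6 + \frac{72906825826}{672265353039} = - \frac{3960685292408}{672265353039} \approx -5.8915$)
$D + H{\left(-1235 \right)} = - \frac{3960685292408}{672265353039} + 762 = \frac{508305513723310}{672265353039}$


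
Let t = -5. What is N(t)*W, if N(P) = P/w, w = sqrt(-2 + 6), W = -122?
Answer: 305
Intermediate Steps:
w = 2 (w = sqrt(4) = 2)
N(P) = P/2
N(t)*W = ((1/2)*(-5))*(-122) = -5/2*(-122) = 305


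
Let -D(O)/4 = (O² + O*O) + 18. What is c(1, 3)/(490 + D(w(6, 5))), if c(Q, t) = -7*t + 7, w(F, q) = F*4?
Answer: 7/2095 ≈ 0.0033413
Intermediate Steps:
w(F, q) = 4*F
D(O) = -72 - 8*O² (D(O) = -4*((O² + O*O) + 18) = -4*((O² + O²) + 18) = -4*(2*O² + 18) = -4*(18 + 2*O²) = -72 - 8*O²)
c(Q, t) = 7 - 7*t
c(1, 3)/(490 + D(w(6, 5))) = (7 - 7*3)/(490 + (-72 - 8*(4*6)²)) = (7 - 21)/(490 + (-72 - 8*24²)) = -14/(490 + (-72 - 8*576)) = -14/(490 + (-72 - 4608)) = -14/(490 - 4680) = -14/(-4190) = -1/4190*(-14) = 7/2095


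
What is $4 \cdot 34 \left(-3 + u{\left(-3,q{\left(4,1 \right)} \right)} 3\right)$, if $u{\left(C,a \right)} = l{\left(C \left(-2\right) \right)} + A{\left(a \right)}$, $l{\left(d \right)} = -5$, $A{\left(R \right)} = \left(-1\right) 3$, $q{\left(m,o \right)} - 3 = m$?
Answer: $-3672$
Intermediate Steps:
$q{\left(m,o \right)} = 3 + m$
$A{\left(R \right)} = -3$
$u{\left(C,a \right)} = -8$ ($u{\left(C,a \right)} = -5 - 3 = -8$)
$4 \cdot 34 \left(-3 + u{\left(-3,q{\left(4,1 \right)} \right)} 3\right) = 4 \cdot 34 \left(-3 - 24\right) = 136 \left(-3 - 24\right) = 136 \left(-27\right) = -3672$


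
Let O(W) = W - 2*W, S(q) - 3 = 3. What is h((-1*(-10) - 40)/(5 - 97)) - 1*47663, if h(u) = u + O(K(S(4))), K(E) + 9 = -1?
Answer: -2192023/46 ≈ -47653.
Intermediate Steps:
S(q) = 6 (S(q) = 3 + 3 = 6)
K(E) = -10 (K(E) = -9 - 1 = -10)
O(W) = -W
h(u) = 10 + u (h(u) = u - 1*(-10) = u + 10 = 10 + u)
h((-1*(-10) - 40)/(5 - 97)) - 1*47663 = (10 + (-1*(-10) - 40)/(5 - 97)) - 1*47663 = (10 + (10 - 40)/(-92)) - 47663 = (10 - 30*(-1/92)) - 47663 = (10 + 15/46) - 47663 = 475/46 - 47663 = -2192023/46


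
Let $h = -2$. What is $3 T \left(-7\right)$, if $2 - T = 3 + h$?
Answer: $-21$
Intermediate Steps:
$T = 1$ ($T = 2 - \left(3 - 2\right) = 2 - 1 = 1$)
$3 T \left(-7\right) = 3 \cdot 1 \left(-7\right) = 3 \left(-7\right) = -21$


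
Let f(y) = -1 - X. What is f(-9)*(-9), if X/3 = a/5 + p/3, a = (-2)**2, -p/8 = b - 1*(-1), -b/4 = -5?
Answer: -7407/5 ≈ -1481.4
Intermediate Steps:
b = 20 (b = -4*(-5) = 20)
p = -168 (p = -8*(20 - 1*(-1)) = -8*(20 + 1) = -8*21 = -168)
a = 4
X = -828/5 (X = 3*(4/5 - 168/3) = 3*(4*(1/5) - 168*1/3) = 3*(4/5 - 56) = 3*(-276/5) = -828/5 ≈ -165.60)
f(y) = 823/5 (f(y) = -1 - 1*(-828/5) = -1 + 828/5 = 823/5)
f(-9)*(-9) = (823/5)*(-9) = -7407/5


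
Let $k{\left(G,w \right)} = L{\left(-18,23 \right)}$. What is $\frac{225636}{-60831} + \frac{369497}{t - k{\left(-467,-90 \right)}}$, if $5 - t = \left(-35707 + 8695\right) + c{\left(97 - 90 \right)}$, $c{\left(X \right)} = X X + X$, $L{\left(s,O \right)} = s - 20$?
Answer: $\frac{5461641881}{547458723} \approx 9.9763$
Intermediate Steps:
$L{\left(s,O \right)} = -20 + s$
$c{\left(X \right)} = X + X^{2}$ ($c{\left(X \right)} = X^{2} + X = X + X^{2}$)
$k{\left(G,w \right)} = -38$ ($k{\left(G,w \right)} = -20 - 18 = -38$)
$t = 26961$ ($t = 5 - \left(\left(-35707 + 8695\right) + \left(97 - 90\right) \left(1 + \left(97 - 90\right)\right)\right) = 5 - \left(-27012 + 7 \left(1 + 7\right)\right) = 5 - \left(-27012 + 7 \cdot 8\right) = 5 - \left(-27012 + 56\right) = 5 - -26956 = 5 + 26956 = 26961$)
$\frac{225636}{-60831} + \frac{369497}{t - k{\left(-467,-90 \right)}} = \frac{225636}{-60831} + \frac{369497}{26961 - -38} = 225636 \left(- \frac{1}{60831}\right) + \frac{369497}{26961 + 38} = - \frac{75212}{20277} + \frac{369497}{26999} = \frac{5461641881}{547458723}$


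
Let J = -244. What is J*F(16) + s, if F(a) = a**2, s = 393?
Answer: -62071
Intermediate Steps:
J*F(16) + s = -244*16**2 + 393 = -244*256 + 393 = -62464 + 393 = -62071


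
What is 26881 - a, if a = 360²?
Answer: -102719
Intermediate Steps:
a = 129600
26881 - a = 26881 - 1*129600 = 26881 - 129600 = -102719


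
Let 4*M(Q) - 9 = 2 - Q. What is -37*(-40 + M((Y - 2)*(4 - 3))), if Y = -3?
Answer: 1332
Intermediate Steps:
M(Q) = 11/4 - Q/4 (M(Q) = 9/4 + (2 - Q)/4 = 9/4 + (½ - Q/4) = 11/4 - Q/4)
-37*(-40 + M((Y - 2)*(4 - 3))) = -37*(-40 + (11/4 - (-3 - 2)*(4 - 3)/4)) = -37*(-40 + (11/4 - (-5)/4)) = -37*(-40 + (11/4 - ¼*(-5))) = -37*(-40 + (11/4 + 5/4)) = -37*(-40 + 4) = -37*(-36) = 1332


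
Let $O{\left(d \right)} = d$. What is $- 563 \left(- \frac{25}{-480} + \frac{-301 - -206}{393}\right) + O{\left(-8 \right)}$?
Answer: $\frac{414049}{4192} \approx 98.771$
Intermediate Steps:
$- 563 \left(- \frac{25}{-480} + \frac{-301 - -206}{393}\right) + O{\left(-8 \right)} = - 563 \left(- \frac{25}{-480} + \frac{-301 - -206}{393}\right) - 8 = - 563 \left(\left(-25\right) \left(- \frac{1}{480}\right) + \left(-301 + 206\right) \frac{1}{393}\right) - 8 = - 563 \left(\frac{5}{96} - \frac{95}{393}\right) - 8 = \left(-563\right) \left(- \frac{795}{4192}\right) - 8 = \frac{447585}{4192} - 8 = \frac{414049}{4192}$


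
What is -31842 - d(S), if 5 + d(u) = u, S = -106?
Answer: -31731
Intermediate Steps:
d(u) = -5 + u
-31842 - d(S) = -31842 - (-5 - 106) = -31842 - 1*(-111) = -31842 + 111 = -31731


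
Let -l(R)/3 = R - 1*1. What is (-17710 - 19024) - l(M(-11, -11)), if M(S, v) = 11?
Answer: -36704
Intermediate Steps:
l(R) = 3 - 3*R (l(R) = -3*(R - 1*1) = -3*(R - 1) = -3*(-1 + R) = 3 - 3*R)
(-17710 - 19024) - l(M(-11, -11)) = (-17710 - 19024) - (3 - 3*11) = -36734 - (3 - 33) = -36734 - 1*(-30) = -36734 + 30 = -36704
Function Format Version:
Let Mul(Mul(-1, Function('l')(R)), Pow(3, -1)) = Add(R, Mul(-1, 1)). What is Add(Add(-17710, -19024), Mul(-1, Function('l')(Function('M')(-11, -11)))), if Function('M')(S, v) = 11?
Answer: -36704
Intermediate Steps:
Function('l')(R) = Add(3, Mul(-3, R)) (Function('l')(R) = Mul(-3, Add(R, Mul(-1, 1))) = Mul(-3, Add(R, -1)) = Mul(-3, Add(-1, R)) = Add(3, Mul(-3, R)))
Add(Add(-17710, -19024), Mul(-1, Function('l')(Function('M')(-11, -11)))) = Add(Add(-17710, -19024), Mul(-1, Add(3, Mul(-3, 11)))) = Add(-36734, Mul(-1, Add(3, -33))) = Add(-36734, Mul(-1, -30)) = Add(-36734, 30) = -36704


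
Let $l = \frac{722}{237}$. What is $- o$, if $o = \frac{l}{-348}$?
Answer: $\frac{361}{41238} \approx 0.0087541$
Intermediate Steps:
$l = \frac{722}{237}$ ($l = 722 \cdot \frac{1}{237} = \frac{722}{237} \approx 3.0464$)
$o = - \frac{361}{41238}$ ($o = \frac{722}{237 \left(-348\right)} = \frac{722}{237} \left(- \frac{1}{348}\right) = - \frac{361}{41238} \approx -0.0087541$)
$- o = \left(-1\right) \left(- \frac{361}{41238}\right) = \frac{361}{41238}$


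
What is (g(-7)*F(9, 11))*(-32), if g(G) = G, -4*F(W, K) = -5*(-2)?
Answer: -560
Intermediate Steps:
F(W, K) = -5/2 (F(W, K) = -(-5)*(-2)/4 = -¼*10 = -5/2)
(g(-7)*F(9, 11))*(-32) = -7*(-5/2)*(-32) = (35/2)*(-32) = -560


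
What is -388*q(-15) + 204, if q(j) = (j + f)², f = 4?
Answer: -46744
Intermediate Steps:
q(j) = (4 + j)² (q(j) = (j + 4)² = (4 + j)²)
-388*q(-15) + 204 = -388*(4 - 15)² + 204 = -388*(-11)² + 204 = -388*121 + 204 = -46948 + 204 = -46744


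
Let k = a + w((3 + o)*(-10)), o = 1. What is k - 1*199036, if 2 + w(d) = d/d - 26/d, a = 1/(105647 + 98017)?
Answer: -202682695927/1018320 ≈ -1.9904e+5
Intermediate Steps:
a = 1/203664 ≈ 4.9100e-6
w(d) = -1 - 26/d (w(d) = -2 + (d/d - 26/d) = -2 + (1 - 26/d) = -1 - 26/d)
k = -356407/1018320 (k = 1/203664 + (-26 - (3 + 1)*(-10))/(((3 + 1)*(-10))) = 1/203664 + (-26 - 4*(-10))/((4*(-10))) = 1/203664 + (-26 - 1*(-40))/(-40) = 1/203664 - (-26 + 40)/40 = 1/203664 - 1/40*14 = 1/203664 - 7/20 = -356407/1018320 ≈ -0.35000)
k - 1*199036 = -356407/1018320 - 1*199036 = -356407/1018320 - 199036 = -202682695927/1018320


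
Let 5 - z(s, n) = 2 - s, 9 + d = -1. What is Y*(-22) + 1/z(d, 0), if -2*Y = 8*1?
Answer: 615/7 ≈ 87.857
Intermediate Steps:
d = -10 (d = -9 - 1 = -10)
Y = -4 ≈ -4.0000
z(s, n) = 3 + s (z(s, n) = 5 - (2 - s) = 5 + (-2 + s) = 3 + s)
Y*(-22) + 1/z(d, 0) = -4*(-22) + 1/(3 - 10) = 88 + 1/(-7) = 88 - ⅐ = 615/7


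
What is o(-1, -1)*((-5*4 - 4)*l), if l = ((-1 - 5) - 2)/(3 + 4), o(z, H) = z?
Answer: -192/7 ≈ -27.429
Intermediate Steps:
l = -8/7 (l = (-6 - 2)/7 = -8*1/7 = -8/7 ≈ -1.1429)
o(-1, -1)*((-5*4 - 4)*l) = -(-5*4 - 4)*(-8)/7 = -(-20 - 4)*(-8)/7 = -(-24)*(-8)/7 = -1*192/7 = -192/7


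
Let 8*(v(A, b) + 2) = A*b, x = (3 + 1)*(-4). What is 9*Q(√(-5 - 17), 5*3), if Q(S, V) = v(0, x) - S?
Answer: -18 - 9*I*√22 ≈ -18.0 - 42.214*I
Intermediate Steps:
x = -16 (x = 4*(-4) = -16)
v(A, b) = -2 + A*b/8 (v(A, b) = -2 + (A*b)/8 = -2 + A*b/8)
Q(S, V) = -2 - S (Q(S, V) = (-2 + (⅛)*0*(-16)) - S = (-2 + 0) - S = -2 - S)
9*Q(√(-5 - 17), 5*3) = 9*(-2 - √(-5 - 17)) = 9*(-2 - √(-22)) = 9*(-2 - I*√22) = -18 - 9*I*√22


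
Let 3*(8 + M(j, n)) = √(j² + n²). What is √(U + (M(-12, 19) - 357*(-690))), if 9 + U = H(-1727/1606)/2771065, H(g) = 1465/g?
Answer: √(16783501222647643513095 + 22712972594689443*√505)/261034323 ≈ 496.31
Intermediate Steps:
M(j, n) = -8 + √(j² + n²)/3
U = -783145747/87011441 (U = -9 + (1465/((-1727/1606)))/2771065 = -9 + (1465/((-1727*1/1606)))*(1/2771065) = -9 + (1465/(-157/146))*(1/2771065) = -9 + (1465*(-146/157))*(1/2771065) = -9 - 213890/157*1/2771065 = -9 - 42778/87011441 = -783145747/87011441 ≈ -9.0005)
√(U + (M(-12, 19) - 357*(-690))) = √(-783145747/87011441 + ((-8 + √((-12)² + 19²)/3) - 357*(-690))) = √(-783145747/87011441 + ((-8 + √(144 + 361)/3) + 246330)) = √(-783145747/87011441 + ((-8 + √505/3) + 246330)) = √(-783145747/87011441 + (246322 + √505/3)) = √(21432049024255/87011441 + √505/3)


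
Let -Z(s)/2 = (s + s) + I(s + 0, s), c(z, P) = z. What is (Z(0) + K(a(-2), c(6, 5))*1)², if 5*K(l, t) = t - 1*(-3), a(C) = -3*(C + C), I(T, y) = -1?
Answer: 361/25 ≈ 14.440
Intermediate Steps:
a(C) = -6*C
K(l, t) = ⅗ + t/5 (K(l, t) = (t - 1*(-3))/5 = (t + 3)/5 = (3 + t)/5 = ⅗ + t/5)
Z(s) = 2 - 4*s (Z(s) = -2*((s + s) - 1) = -2*(2*s - 1) = -2*(-1 + 2*s) = 2 - 4*s)
(Z(0) + K(a(-2), c(6, 5))*1)² = ((2 - 4*0) + (⅗ + (⅕)*6)*1)² = ((2 + 0) + (⅗ + 6/5)*1)² = (2 + (9/5)*1)² = (2 + 9/5)² = (19/5)² = 361/25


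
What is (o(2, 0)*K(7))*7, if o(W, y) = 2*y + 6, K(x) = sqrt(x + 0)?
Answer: 42*sqrt(7) ≈ 111.12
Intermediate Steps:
K(x) = sqrt(x)
o(W, y) = 6 + 2*y
(o(2, 0)*K(7))*7 = ((6 + 2*0)*sqrt(7))*7 = ((6 + 0)*sqrt(7))*7 = (6*sqrt(7))*7 = 42*sqrt(7)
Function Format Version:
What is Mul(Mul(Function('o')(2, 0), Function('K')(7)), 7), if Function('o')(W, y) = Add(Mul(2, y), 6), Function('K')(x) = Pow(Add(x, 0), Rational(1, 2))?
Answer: Mul(42, Pow(7, Rational(1, 2))) ≈ 111.12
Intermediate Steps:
Function('K')(x) = Pow(x, Rational(1, 2))
Function('o')(W, y) = Add(6, Mul(2, y))
Mul(Mul(Function('o')(2, 0), Function('K')(7)), 7) = Mul(Mul(Add(6, Mul(2, 0)), Pow(7, Rational(1, 2))), 7) = Mul(Mul(Add(6, 0), Pow(7, Rational(1, 2))), 7) = Mul(Mul(6, Pow(7, Rational(1, 2))), 7) = Mul(42, Pow(7, Rational(1, 2)))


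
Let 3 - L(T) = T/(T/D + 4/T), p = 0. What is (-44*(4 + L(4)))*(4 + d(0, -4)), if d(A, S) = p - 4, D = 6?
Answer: 0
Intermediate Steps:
d(A, S) = -4 (d(A, S) = 0 - 4 = -4)
L(T) = 3 - T/(4/T + T/6) (L(T) = 3 - T/(T/6 + 4/T) = 3 - T/(4/T + T/6))
(-44*(4 + L(4)))*(4 + d(0, -4)) = (-44*(4 + 3*(24 - 1*4**2)/(24 + 4**2)))*(4 - 4) = -44*(4 + 3*(24 - 1*16)/(24 + 16))*0 = -44*(4 + 3*(24 - 16)/40)*0 = -44*(4 + 3*(1/40)*8)*0 = -44*(4 + 3/5)*0 = -44*23/5*0 = -1012/5*0 = 0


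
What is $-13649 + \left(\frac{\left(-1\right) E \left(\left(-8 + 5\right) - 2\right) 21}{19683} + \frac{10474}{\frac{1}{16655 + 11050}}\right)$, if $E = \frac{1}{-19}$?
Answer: $\frac{36172117659304}{124659} \approx 2.9017 \cdot 10^{8}$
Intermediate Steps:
$E = - \frac{1}{19} \approx -0.052632$
$-13649 + \left(\frac{\left(-1\right) E \left(\left(-8 + 5\right) - 2\right) 21}{19683} + \frac{10474}{\frac{1}{16655 + 11050}}\right) = -13649 + \left(\frac{\left(-1\right) - \frac{\left(-8 + 5\right) - 2}{19} \cdot 21}{19683} + \frac{10474}{\frac{1}{16655 + 11050}}\right) = -13649 + \left(- - \frac{-3 - 2}{19} \cdot 21 \cdot \frac{1}{19683} + \frac{10474}{\frac{1}{27705}}\right) = -13649 + \left(- \left(- \frac{1}{19}\right) \left(-5\right) 21 \cdot \frac{1}{19683} + 10474 \frac{1}{\frac{1}{27705}}\right) = -13649 + \left(- \frac{5 \cdot 21}{19} \cdot \frac{1}{19683} + 10474 \cdot 27705\right) = -13649 + \left(\left(-1\right) \frac{105}{19} \cdot \frac{1}{19683} + 290182170\right) = -13649 + \left(\left(- \frac{105}{19}\right) \frac{1}{19683} + 290182170\right) = -13649 + \left(- \frac{35}{124659} + 290182170\right) = -13649 + \frac{36173819129995}{124659} = \frac{36172117659304}{124659}$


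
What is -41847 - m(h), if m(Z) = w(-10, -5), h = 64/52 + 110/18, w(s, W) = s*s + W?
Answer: -41942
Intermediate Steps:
w(s, W) = W + s² (w(s, W) = s² + W = W + s²)
h = 859/117 (h = 64*(1/52) + 110*(1/18) = 16/13 + 55/9 = 859/117 ≈ 7.3419)
m(Z) = 95 (m(Z) = -5 + (-10)² = -5 + 100 = 95)
-41847 - m(h) = -41847 - 1*95 = -41847 - 95 = -41942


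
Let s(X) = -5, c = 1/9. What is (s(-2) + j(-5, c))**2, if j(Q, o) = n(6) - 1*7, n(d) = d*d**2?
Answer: 41616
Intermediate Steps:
n(d) = d**3
c = 1/9 ≈ 0.11111
j(Q, o) = 209 (j(Q, o) = 6**3 - 1*7 = 216 - 7 = 209)
(s(-2) + j(-5, c))**2 = (-5 + 209)**2 = 204**2 = 41616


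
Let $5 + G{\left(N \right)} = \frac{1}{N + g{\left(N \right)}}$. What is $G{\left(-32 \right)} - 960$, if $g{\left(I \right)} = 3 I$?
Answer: $- \frac{123521}{128} \approx -965.01$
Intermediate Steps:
$G{\left(N \right)} = -5 + \frac{1}{4 N}$ ($G{\left(N \right)} = -5 + \frac{1}{N + 3 N} = -5 + \frac{1}{4 N}$)
$G{\left(-32 \right)} - 960 = \left(-5 + \frac{1}{4 \left(-32\right)}\right) - 960 = \left(-5 + \frac{1}{4} \left(- \frac{1}{32}\right)\right) - 960 = \left(-5 - \frac{1}{128}\right) - 960 = - \frac{641}{128} - 960 = - \frac{123521}{128}$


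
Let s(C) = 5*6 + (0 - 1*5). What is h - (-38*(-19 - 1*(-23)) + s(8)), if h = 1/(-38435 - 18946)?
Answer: 7287386/57381 ≈ 127.00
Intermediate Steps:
s(C) = 25 (s(C) = 30 + (0 - 5) = 30 - 5 = 25)
h = -1/57381 (h = 1/(-57381) = -1/57381 ≈ -1.7427e-5)
h - (-38*(-19 - 1*(-23)) + s(8)) = -1/57381 - (-38*(-19 - 1*(-23)) + 25) = -1/57381 - (-38*(-19 + 23) + 25) = -1/57381 - (-38*4 + 25) = -1/57381 - (-152 + 25) = -1/57381 - 1*(-127) = -1/57381 + 127 = 7287386/57381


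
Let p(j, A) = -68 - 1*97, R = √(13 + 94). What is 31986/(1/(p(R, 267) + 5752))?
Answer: 178705782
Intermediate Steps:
R = √107 ≈ 10.344
p(j, A) = -165 (p(j, A) = -68 - 97 = -165)
31986/(1/(p(R, 267) + 5752)) = 31986/(1/(-165 + 5752)) = 31986/(1/5587) = 31986*5587 = 178705782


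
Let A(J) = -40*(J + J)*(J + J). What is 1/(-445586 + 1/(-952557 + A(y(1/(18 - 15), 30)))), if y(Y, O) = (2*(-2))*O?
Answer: -3256557/1451076207403 ≈ -2.2442e-6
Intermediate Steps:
y(Y, O) = -4*O
A(J) = -160*J² (A(J) = -40*2*J*2*J = -160*J²)
1/(-445586 + 1/(-952557 + A(y(1/(18 - 15), 30)))) = 1/(-445586 + 1/(-952557 - 160*(-4*30)²)) = 1/(-445586 + 1/(-952557 - 160*(-120)²)) = 1/(-445586 + 1/(-952557 - 160*14400)) = 1/(-445586 + 1/(-952557 - 2304000)) = 1/(-445586 + 1/(-3256557)) = 1/(-445586 - 1/3256557) = 1/(-1451076207403/3256557) = -3256557/1451076207403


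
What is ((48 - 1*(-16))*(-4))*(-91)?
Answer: 23296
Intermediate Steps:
((48 - 1*(-16))*(-4))*(-91) = ((48 + 16)*(-4))*(-91) = (64*(-4))*(-91) = -256*(-91) = 23296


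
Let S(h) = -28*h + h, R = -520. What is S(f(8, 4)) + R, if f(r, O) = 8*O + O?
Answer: -1492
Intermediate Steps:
f(r, O) = 9*O
S(h) = -27*h
S(f(8, 4)) + R = -243*4 - 520 = -27*36 - 520 = -972 - 520 = -1492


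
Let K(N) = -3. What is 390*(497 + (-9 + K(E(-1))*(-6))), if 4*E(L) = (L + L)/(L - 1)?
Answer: 197340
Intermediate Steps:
E(L) = L/(2*(-1 + L)) (E(L) = ((L + L)/(L - 1))/4 = ((2*L)/(-1 + L))/4 = (2*L/(-1 + L))/4 = L/(2*(-1 + L)))
390*(497 + (-9 + K(E(-1))*(-6))) = 390*(497 + (-9 - 3*(-6))) = 390*(497 + (-9 + 18)) = 390*(497 + 9) = 390*506 = 197340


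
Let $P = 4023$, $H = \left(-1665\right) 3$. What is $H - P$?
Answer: $-9018$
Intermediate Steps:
$H = -4995$
$H - P = -4995 - 4023 = -9018$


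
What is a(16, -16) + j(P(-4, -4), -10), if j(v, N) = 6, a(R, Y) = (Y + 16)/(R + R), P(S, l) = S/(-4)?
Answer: 6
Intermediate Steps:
P(S, l) = -S/4 (P(S, l) = S*(-¼) = -S/4)
a(R, Y) = (16 + Y)/(2*R) (a(R, Y) = (16 + Y)/((2*R)) = (16 + Y)*(1/(2*R)) = (16 + Y)/(2*R))
a(16, -16) + j(P(-4, -4), -10) = (½)*(16 - 16)/16 + 6 = (½)*(1/16)*0 + 6 = 0 + 6 = 6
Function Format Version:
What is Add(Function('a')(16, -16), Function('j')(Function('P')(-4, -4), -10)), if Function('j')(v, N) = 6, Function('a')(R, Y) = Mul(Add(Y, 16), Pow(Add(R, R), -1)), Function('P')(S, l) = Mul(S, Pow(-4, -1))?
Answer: 6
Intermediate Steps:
Function('P')(S, l) = Mul(Rational(-1, 4), S) (Function('P')(S, l) = Mul(S, Rational(-1, 4)) = Mul(Rational(-1, 4), S))
Function('a')(R, Y) = Mul(Rational(1, 2), Pow(R, -1), Add(16, Y)) (Function('a')(R, Y) = Mul(Add(16, Y), Pow(Mul(2, R), -1)) = Mul(Add(16, Y), Mul(Rational(1, 2), Pow(R, -1))) = Mul(Rational(1, 2), Pow(R, -1), Add(16, Y)))
Add(Function('a')(16, -16), Function('j')(Function('P')(-4, -4), -10)) = Add(Mul(Rational(1, 2), Pow(16, -1), Add(16, -16)), 6) = Add(Mul(Rational(1, 2), Rational(1, 16), 0), 6) = Add(0, 6) = 6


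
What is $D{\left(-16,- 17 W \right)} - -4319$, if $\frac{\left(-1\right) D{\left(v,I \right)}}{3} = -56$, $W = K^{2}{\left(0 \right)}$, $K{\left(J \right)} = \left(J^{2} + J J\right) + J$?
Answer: $4487$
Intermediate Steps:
$K{\left(J \right)} = J + 2 J^{2}$ ($K{\left(J \right)} = \left(J^{2} + J^{2}\right) + J = 2 J^{2} + J = J + 2 J^{2}$)
$W = 0$ ($W = \left(0 \left(1 + 2 \cdot 0\right)\right)^{2} = \left(0 \left(1 + 0\right)\right)^{2} = \left(0 \cdot 1\right)^{2} = 0^{2} = 0$)
$D{\left(v,I \right)} = 168$ ($D{\left(v,I \right)} = \left(-3\right) \left(-56\right) = 168$)
$D{\left(-16,- 17 W \right)} - -4319 = 168 - -4319 = 168 + 4319 = 4487$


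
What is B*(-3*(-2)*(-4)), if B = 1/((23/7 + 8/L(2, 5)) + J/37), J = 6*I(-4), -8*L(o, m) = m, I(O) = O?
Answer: 10360/4387 ≈ 2.3615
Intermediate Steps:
L(o, m) = -m/8
J = -24 (J = 6*(-4) = -24)
B = -1295/13161 (B = 1/((23/7 + 8/((-1/8*5))) - 24/37) = 1/((23*(1/7) + 8/(-5/8)) - 24*1/37) = 1/((23/7 + 8*(-8/5)) - 24/37) = 1/((23/7 - 64/5) - 24/37) = 1/(-333/35 - 24/37) = 1/(-13161/1295) = -1295/13161 ≈ -0.098397)
B*(-3*(-2)*(-4)) = -1295*(-3*(-2))*(-4)/13161 = -2590*(-4)/4387 = -1295/13161*(-24) = 10360/4387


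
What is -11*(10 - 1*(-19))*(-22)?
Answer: 7018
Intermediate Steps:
-11*(10 - 1*(-19))*(-22) = -11*(10 + 19)*(-22) = -11*29*(-22) = -319*(-22) = 7018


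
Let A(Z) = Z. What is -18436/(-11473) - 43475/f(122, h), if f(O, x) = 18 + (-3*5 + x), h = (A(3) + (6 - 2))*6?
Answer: -9053801/9387 ≈ -964.50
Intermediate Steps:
h = 42 (h = (3 + (6 - 2))*6 = (3 + 4)*6 = 7*6 = 42)
f(O, x) = 3 + x (f(O, x) = 18 + (-15 + x) = 3 + x)
-18436/(-11473) - 43475/f(122, h) = -18436/(-11473) - 43475/(3 + 42) = -18436*(-1/11473) - 43475/45 = 1676/1043 - 43475*1/45 = 1676/1043 - 8695/9 = -9053801/9387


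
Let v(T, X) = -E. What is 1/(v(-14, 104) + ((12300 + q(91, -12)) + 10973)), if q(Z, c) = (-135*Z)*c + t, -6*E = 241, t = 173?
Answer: 6/1025437 ≈ 5.8512e-6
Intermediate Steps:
E = -241/6 (E = -⅙*241 = -241/6 ≈ -40.167)
q(Z, c) = 173 - 135*Z*c (q(Z, c) = (-135*Z)*c + 173 = -135*Z*c + 173 = 173 - 135*Z*c)
v(T, X) = 241/6 (v(T, X) = -1*(-241/6) = 241/6)
1/(v(-14, 104) + ((12300 + q(91, -12)) + 10973)) = 1/(241/6 + ((12300 + (173 - 135*91*(-12))) + 10973)) = 1/(241/6 + ((12300 + (173 + 147420)) + 10973)) = 1/(241/6 + ((12300 + 147593) + 10973)) = 1/(241/6 + (159893 + 10973)) = 1/(241/6 + 170866) = 1/(1025437/6) = 6/1025437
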